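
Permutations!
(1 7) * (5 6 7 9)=(1 9 5 6 7)=[0, 9, 2, 3, 4, 6, 7, 1, 8, 5]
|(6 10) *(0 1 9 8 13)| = 10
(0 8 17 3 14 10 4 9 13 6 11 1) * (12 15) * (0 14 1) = (0 8 17 3 1 14 10 4 9 13 6 11)(12 15) = [8, 14, 2, 1, 9, 5, 11, 7, 17, 13, 4, 0, 15, 6, 10, 12, 16, 3]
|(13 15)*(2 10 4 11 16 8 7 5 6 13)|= 11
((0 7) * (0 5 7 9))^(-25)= (0 9)(5 7)= [9, 1, 2, 3, 4, 7, 6, 5, 8, 0]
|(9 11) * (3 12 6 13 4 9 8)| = |(3 12 6 13 4 9 11 8)| = 8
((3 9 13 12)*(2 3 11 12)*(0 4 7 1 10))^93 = (0 1 4 10 7)(2 3 9 13)(11 12) = [1, 4, 3, 9, 10, 5, 6, 0, 8, 13, 7, 12, 11, 2]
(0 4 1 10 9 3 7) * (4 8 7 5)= (0 8 7)(1 10 9 3 5 4)= [8, 10, 2, 5, 1, 4, 6, 0, 7, 3, 9]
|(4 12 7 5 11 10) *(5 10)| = 4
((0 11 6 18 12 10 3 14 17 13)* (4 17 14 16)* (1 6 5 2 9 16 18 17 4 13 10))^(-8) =(0 13 16 9 2 5 11)(1 12 18 3 10 17 6) =[13, 12, 5, 10, 4, 11, 1, 7, 8, 2, 17, 0, 18, 16, 14, 15, 9, 6, 3]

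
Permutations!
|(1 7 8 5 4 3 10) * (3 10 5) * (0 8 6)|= |(0 8 3 5 4 10 1 7 6)|= 9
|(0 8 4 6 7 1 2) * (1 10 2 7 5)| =9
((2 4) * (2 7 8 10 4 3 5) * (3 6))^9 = (2 6 3 5)(4 7 8 10) = [0, 1, 6, 5, 7, 2, 3, 8, 10, 9, 4]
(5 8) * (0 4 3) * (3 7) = (0 4 7 3)(5 8) = [4, 1, 2, 0, 7, 8, 6, 3, 5]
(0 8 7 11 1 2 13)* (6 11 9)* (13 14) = (0 8 7 9 6 11 1 2 14 13) = [8, 2, 14, 3, 4, 5, 11, 9, 7, 6, 10, 1, 12, 0, 13]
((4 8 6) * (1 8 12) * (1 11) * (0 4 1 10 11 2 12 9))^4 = (12)(0 4 9)(1 8 6) = [4, 8, 2, 3, 9, 5, 1, 7, 6, 0, 10, 11, 12]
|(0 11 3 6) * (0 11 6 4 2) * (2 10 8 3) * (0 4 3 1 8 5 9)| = |(0 6 11 2 4 10 5 9)(1 8)| = 8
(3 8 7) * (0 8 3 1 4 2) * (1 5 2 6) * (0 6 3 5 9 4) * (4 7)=(0 8 4 3 5 2 6 1)(7 9)=[8, 0, 6, 5, 3, 2, 1, 9, 4, 7]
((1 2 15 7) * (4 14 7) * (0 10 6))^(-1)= (0 6 10)(1 7 14 4 15 2)= [6, 7, 1, 3, 15, 5, 10, 14, 8, 9, 0, 11, 12, 13, 4, 2]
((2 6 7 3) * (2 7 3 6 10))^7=(2 10)(3 7 6)=[0, 1, 10, 7, 4, 5, 3, 6, 8, 9, 2]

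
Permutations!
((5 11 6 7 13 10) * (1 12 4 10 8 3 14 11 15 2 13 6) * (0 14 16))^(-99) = [16, 11, 15, 8, 12, 10, 7, 6, 13, 9, 4, 14, 1, 2, 0, 5, 3] = (0 16 3 8 13 2 15 5 10 4 12 1 11 14)(6 7)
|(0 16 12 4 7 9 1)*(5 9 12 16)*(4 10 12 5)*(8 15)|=|(16)(0 4 7 5 9 1)(8 15)(10 12)|=6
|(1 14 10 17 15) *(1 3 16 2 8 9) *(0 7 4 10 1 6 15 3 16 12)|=|(0 7 4 10 17 3 12)(1 14)(2 8 9 6 15 16)|=42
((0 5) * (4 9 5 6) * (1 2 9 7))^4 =(0 1)(2 6)(4 9)(5 7) =[1, 0, 6, 3, 9, 7, 2, 5, 8, 4]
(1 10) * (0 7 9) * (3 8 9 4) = (0 7 4 3 8 9)(1 10) = [7, 10, 2, 8, 3, 5, 6, 4, 9, 0, 1]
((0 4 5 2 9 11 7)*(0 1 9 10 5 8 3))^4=(11)(2 10 5)=[0, 1, 10, 3, 4, 2, 6, 7, 8, 9, 5, 11]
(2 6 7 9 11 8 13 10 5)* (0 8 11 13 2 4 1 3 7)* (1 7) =(0 8 2 6)(1 3)(4 7 9 13 10 5) =[8, 3, 6, 1, 7, 4, 0, 9, 2, 13, 5, 11, 12, 10]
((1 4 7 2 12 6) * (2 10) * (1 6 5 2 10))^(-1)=[0, 7, 5, 3, 1, 12, 6, 4, 8, 9, 10, 11, 2]=(1 7 4)(2 5 12)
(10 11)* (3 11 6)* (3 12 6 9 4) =(3 11 10 9 4)(6 12) =[0, 1, 2, 11, 3, 5, 12, 7, 8, 4, 9, 10, 6]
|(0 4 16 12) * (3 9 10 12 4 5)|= 6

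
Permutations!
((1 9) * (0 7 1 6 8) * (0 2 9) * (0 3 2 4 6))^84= (9)= [0, 1, 2, 3, 4, 5, 6, 7, 8, 9]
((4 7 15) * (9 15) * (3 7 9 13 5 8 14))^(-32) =[0, 1, 2, 8, 9, 7, 6, 14, 13, 15, 10, 11, 12, 3, 5, 4] =(3 8 13)(4 9 15)(5 7 14)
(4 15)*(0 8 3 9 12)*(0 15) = (0 8 3 9 12 15 4) = [8, 1, 2, 9, 0, 5, 6, 7, 3, 12, 10, 11, 15, 13, 14, 4]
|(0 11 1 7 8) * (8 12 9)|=|(0 11 1 7 12 9 8)|=7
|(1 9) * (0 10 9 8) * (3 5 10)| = 7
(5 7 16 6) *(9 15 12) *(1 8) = (1 8)(5 7 16 6)(9 15 12) = [0, 8, 2, 3, 4, 7, 5, 16, 1, 15, 10, 11, 9, 13, 14, 12, 6]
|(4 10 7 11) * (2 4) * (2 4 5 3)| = |(2 5 3)(4 10 7 11)| = 12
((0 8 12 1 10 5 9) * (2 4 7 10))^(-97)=(0 1 7 9 12 4 5 8 2 10)=[1, 7, 10, 3, 5, 8, 6, 9, 2, 12, 0, 11, 4]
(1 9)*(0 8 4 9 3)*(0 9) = (0 8 4)(1 3 9) = [8, 3, 2, 9, 0, 5, 6, 7, 4, 1]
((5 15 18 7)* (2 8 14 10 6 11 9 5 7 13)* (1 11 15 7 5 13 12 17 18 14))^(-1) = (1 8 2 13 9 11)(5 7)(6 10 14 15)(12 18 17) = [0, 8, 13, 3, 4, 7, 10, 5, 2, 11, 14, 1, 18, 9, 15, 6, 16, 12, 17]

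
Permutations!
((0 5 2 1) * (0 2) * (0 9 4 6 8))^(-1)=(0 8 6 4 9 5)(1 2)=[8, 2, 1, 3, 9, 0, 4, 7, 6, 5]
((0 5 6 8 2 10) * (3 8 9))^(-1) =(0 10 2 8 3 9 6 5) =[10, 1, 8, 9, 4, 0, 5, 7, 3, 6, 2]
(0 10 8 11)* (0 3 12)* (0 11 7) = (0 10 8 7)(3 12 11) = [10, 1, 2, 12, 4, 5, 6, 0, 7, 9, 8, 3, 11]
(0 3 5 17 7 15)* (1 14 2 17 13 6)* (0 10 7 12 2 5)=(0 3)(1 14 5 13 6)(2 17 12)(7 15 10)=[3, 14, 17, 0, 4, 13, 1, 15, 8, 9, 7, 11, 2, 6, 5, 10, 16, 12]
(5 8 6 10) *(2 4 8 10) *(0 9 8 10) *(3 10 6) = [9, 1, 4, 10, 6, 0, 2, 7, 3, 8, 5] = (0 9 8 3 10 5)(2 4 6)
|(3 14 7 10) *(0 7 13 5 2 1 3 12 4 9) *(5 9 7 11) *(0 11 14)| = |(0 14 13 9 11 5 2 1 3)(4 7 10 12)| = 36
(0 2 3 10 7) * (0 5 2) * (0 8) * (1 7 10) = (10)(0 8)(1 7 5 2 3) = [8, 7, 3, 1, 4, 2, 6, 5, 0, 9, 10]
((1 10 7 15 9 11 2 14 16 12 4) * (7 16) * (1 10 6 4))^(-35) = (1 6 4 10 16 12)(2 14 7 15 9 11) = [0, 6, 14, 3, 10, 5, 4, 15, 8, 11, 16, 2, 1, 13, 7, 9, 12]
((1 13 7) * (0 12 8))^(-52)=(0 8 12)(1 7 13)=[8, 7, 2, 3, 4, 5, 6, 13, 12, 9, 10, 11, 0, 1]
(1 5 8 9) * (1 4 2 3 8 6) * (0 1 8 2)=(0 1 5 6 8 9 4)(2 3)=[1, 5, 3, 2, 0, 6, 8, 7, 9, 4]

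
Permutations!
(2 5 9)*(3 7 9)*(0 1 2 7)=(0 1 2 5 3)(7 9)=[1, 2, 5, 0, 4, 3, 6, 9, 8, 7]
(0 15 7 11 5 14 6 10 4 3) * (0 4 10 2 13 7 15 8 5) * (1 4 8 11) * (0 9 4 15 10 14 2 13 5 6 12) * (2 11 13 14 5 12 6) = (0 13 7 1 15 10 5 11 9 4 3 8 2 12)(6 14) = [13, 15, 12, 8, 3, 11, 14, 1, 2, 4, 5, 9, 0, 7, 6, 10]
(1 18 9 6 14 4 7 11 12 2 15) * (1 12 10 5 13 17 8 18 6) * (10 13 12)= (1 6 14 4 7 11 13 17 8 18 9)(2 15 10 5 12)= [0, 6, 15, 3, 7, 12, 14, 11, 18, 1, 5, 13, 2, 17, 4, 10, 16, 8, 9]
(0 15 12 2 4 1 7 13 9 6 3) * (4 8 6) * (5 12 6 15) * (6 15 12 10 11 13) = (15)(0 5 10 11 13 9 4 1 7 6 3)(2 8 12) = [5, 7, 8, 0, 1, 10, 3, 6, 12, 4, 11, 13, 2, 9, 14, 15]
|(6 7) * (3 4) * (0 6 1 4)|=|(0 6 7 1 4 3)|=6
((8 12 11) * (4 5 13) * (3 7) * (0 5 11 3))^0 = (13) = [0, 1, 2, 3, 4, 5, 6, 7, 8, 9, 10, 11, 12, 13]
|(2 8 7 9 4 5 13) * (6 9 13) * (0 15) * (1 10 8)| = 12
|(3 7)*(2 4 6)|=|(2 4 6)(3 7)|=6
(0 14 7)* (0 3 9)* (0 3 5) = (0 14 7 5)(3 9) = [14, 1, 2, 9, 4, 0, 6, 5, 8, 3, 10, 11, 12, 13, 7]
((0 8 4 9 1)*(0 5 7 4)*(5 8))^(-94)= (0 9 5 1 7 8 4)= [9, 7, 2, 3, 0, 1, 6, 8, 4, 5]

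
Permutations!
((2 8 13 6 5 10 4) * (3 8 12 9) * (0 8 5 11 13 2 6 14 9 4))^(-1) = [10, 1, 8, 9, 12, 3, 4, 7, 0, 14, 5, 6, 2, 11, 13] = (0 10 5 3 9 14 13 11 6 4 12 2 8)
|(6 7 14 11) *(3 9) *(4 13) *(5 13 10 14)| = 8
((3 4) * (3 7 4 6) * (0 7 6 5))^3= [6, 1, 2, 7, 5, 4, 0, 3]= (0 6)(3 7)(4 5)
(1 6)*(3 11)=(1 6)(3 11)=[0, 6, 2, 11, 4, 5, 1, 7, 8, 9, 10, 3]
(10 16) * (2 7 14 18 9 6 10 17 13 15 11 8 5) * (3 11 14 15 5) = (2 7 15 14 18 9 6 10 16 17 13 5)(3 11 8) = [0, 1, 7, 11, 4, 2, 10, 15, 3, 6, 16, 8, 12, 5, 18, 14, 17, 13, 9]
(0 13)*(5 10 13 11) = [11, 1, 2, 3, 4, 10, 6, 7, 8, 9, 13, 5, 12, 0] = (0 11 5 10 13)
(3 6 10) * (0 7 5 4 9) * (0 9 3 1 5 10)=(0 7 10 1 5 4 3 6)=[7, 5, 2, 6, 3, 4, 0, 10, 8, 9, 1]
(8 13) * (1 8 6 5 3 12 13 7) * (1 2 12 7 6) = (1 8 6 5 3 7 2 12 13) = [0, 8, 12, 7, 4, 3, 5, 2, 6, 9, 10, 11, 13, 1]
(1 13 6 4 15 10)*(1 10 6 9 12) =[0, 13, 2, 3, 15, 5, 4, 7, 8, 12, 10, 11, 1, 9, 14, 6] =(1 13 9 12)(4 15 6)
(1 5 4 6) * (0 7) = (0 7)(1 5 4 6) = [7, 5, 2, 3, 6, 4, 1, 0]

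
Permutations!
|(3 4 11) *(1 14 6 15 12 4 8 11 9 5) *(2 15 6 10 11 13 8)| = |(1 14 10 11 3 2 15 12 4 9 5)(8 13)| = 22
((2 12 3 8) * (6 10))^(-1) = (2 8 3 12)(6 10) = [0, 1, 8, 12, 4, 5, 10, 7, 3, 9, 6, 11, 2]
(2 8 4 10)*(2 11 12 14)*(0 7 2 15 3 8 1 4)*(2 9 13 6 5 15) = (0 7 9 13 6 5 15 3 8)(1 4 10 11 12 14 2) = [7, 4, 1, 8, 10, 15, 5, 9, 0, 13, 11, 12, 14, 6, 2, 3]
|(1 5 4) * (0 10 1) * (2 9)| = 10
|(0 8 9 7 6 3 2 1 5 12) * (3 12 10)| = |(0 8 9 7 6 12)(1 5 10 3 2)| = 30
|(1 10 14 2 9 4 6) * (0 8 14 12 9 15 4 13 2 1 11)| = 13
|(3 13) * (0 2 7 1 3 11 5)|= 8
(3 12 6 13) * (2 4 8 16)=(2 4 8 16)(3 12 6 13)=[0, 1, 4, 12, 8, 5, 13, 7, 16, 9, 10, 11, 6, 3, 14, 15, 2]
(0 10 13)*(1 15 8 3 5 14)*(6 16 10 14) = (0 14 1 15 8 3 5 6 16 10 13) = [14, 15, 2, 5, 4, 6, 16, 7, 3, 9, 13, 11, 12, 0, 1, 8, 10]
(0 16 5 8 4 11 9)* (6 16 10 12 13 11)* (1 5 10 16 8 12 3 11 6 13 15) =(0 16 10 3 11 9)(1 5 12 15)(4 13 6 8) =[16, 5, 2, 11, 13, 12, 8, 7, 4, 0, 3, 9, 15, 6, 14, 1, 10]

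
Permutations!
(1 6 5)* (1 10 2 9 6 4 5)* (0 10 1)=(0 10 2 9 6)(1 4 5)=[10, 4, 9, 3, 5, 1, 0, 7, 8, 6, 2]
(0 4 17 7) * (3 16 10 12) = [4, 1, 2, 16, 17, 5, 6, 0, 8, 9, 12, 11, 3, 13, 14, 15, 10, 7] = (0 4 17 7)(3 16 10 12)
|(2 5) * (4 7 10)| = 6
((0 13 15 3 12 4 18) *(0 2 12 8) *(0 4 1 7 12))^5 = [4, 12, 8, 0, 15, 5, 6, 1, 13, 9, 10, 11, 7, 18, 14, 2, 16, 17, 3] = (0 4 15 2 8 13 18 3)(1 12 7)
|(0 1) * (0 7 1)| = 2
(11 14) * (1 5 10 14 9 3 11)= (1 5 10 14)(3 11 9)= [0, 5, 2, 11, 4, 10, 6, 7, 8, 3, 14, 9, 12, 13, 1]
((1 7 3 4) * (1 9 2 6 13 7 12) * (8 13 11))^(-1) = (1 12)(2 9 4 3 7 13 8 11 6) = [0, 12, 9, 7, 3, 5, 2, 13, 11, 4, 10, 6, 1, 8]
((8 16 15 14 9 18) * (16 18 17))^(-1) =(8 18)(9 14 15 16 17) =[0, 1, 2, 3, 4, 5, 6, 7, 18, 14, 10, 11, 12, 13, 15, 16, 17, 9, 8]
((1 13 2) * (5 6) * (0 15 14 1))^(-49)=(0 2 13 1 14 15)(5 6)=[2, 14, 13, 3, 4, 6, 5, 7, 8, 9, 10, 11, 12, 1, 15, 0]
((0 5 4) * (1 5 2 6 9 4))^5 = (9)(1 5) = [0, 5, 2, 3, 4, 1, 6, 7, 8, 9]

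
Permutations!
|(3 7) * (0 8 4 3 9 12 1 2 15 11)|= 11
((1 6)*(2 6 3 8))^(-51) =(1 6 2 8 3) =[0, 6, 8, 1, 4, 5, 2, 7, 3]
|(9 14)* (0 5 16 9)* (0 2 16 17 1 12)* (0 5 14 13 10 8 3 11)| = |(0 14 2 16 9 13 10 8 3 11)(1 12 5 17)| = 20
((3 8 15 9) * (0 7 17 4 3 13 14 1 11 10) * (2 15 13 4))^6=(0 4 11 15 14 17 8)(1 2 13 7 3 10 9)=[4, 2, 13, 10, 11, 5, 6, 3, 0, 1, 9, 15, 12, 7, 17, 14, 16, 8]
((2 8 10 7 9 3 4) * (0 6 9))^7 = (0 10 2 3 6 7 8 4 9) = [10, 1, 3, 6, 9, 5, 7, 8, 4, 0, 2]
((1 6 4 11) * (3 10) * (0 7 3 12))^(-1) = [12, 11, 2, 7, 6, 5, 1, 0, 8, 9, 3, 4, 10] = (0 12 10 3 7)(1 11 4 6)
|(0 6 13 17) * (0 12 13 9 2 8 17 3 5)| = 10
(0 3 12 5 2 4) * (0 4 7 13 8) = (0 3 12 5 2 7 13 8) = [3, 1, 7, 12, 4, 2, 6, 13, 0, 9, 10, 11, 5, 8]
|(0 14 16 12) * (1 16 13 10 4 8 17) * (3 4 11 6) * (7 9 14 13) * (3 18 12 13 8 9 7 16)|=|(0 8 17 1 3 4 9 14 16 13 10 11 6 18 12)|=15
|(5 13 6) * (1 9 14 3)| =|(1 9 14 3)(5 13 6)| =12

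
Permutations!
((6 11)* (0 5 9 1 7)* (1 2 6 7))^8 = [5, 1, 6, 3, 4, 9, 11, 0, 8, 2, 10, 7] = (0 5 9 2 6 11 7)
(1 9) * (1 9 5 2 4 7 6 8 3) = (9)(1 5 2 4 7 6 8 3) = [0, 5, 4, 1, 7, 2, 8, 6, 3, 9]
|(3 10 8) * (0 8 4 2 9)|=7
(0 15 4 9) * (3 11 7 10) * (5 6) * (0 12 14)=(0 15 4 9 12 14)(3 11 7 10)(5 6)=[15, 1, 2, 11, 9, 6, 5, 10, 8, 12, 3, 7, 14, 13, 0, 4]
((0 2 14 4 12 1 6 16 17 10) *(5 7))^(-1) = (0 10 17 16 6 1 12 4 14 2)(5 7) = [10, 12, 0, 3, 14, 7, 1, 5, 8, 9, 17, 11, 4, 13, 2, 15, 6, 16]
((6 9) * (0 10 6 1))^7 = [6, 10, 2, 3, 4, 5, 1, 7, 8, 0, 9] = (0 6 1 10 9)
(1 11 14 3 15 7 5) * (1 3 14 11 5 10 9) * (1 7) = (1 5 3 15)(7 10 9) = [0, 5, 2, 15, 4, 3, 6, 10, 8, 7, 9, 11, 12, 13, 14, 1]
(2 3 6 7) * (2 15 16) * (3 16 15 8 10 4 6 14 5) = (2 16)(3 14 5)(4 6 7 8 10) = [0, 1, 16, 14, 6, 3, 7, 8, 10, 9, 4, 11, 12, 13, 5, 15, 2]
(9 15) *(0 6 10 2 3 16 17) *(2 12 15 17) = (0 6 10 12 15 9 17)(2 3 16) = [6, 1, 3, 16, 4, 5, 10, 7, 8, 17, 12, 11, 15, 13, 14, 9, 2, 0]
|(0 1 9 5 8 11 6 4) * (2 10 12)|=|(0 1 9 5 8 11 6 4)(2 10 12)|=24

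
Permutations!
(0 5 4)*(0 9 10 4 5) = [0, 1, 2, 3, 9, 5, 6, 7, 8, 10, 4] = (4 9 10)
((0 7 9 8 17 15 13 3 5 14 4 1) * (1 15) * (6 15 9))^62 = (0 8 14 13 7 17 4 3 6 1 9 5 15) = [8, 9, 2, 6, 3, 15, 1, 17, 14, 5, 10, 11, 12, 7, 13, 0, 16, 4]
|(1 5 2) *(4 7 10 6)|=|(1 5 2)(4 7 10 6)|=12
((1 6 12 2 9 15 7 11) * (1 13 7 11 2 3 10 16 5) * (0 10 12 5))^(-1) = [16, 5, 7, 12, 4, 6, 1, 13, 8, 2, 0, 15, 3, 11, 14, 9, 10] = (0 16 10)(1 5 6)(2 7 13 11 15 9)(3 12)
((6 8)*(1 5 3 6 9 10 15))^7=(1 15 10 9 8 6 3 5)=[0, 15, 2, 5, 4, 1, 3, 7, 6, 8, 9, 11, 12, 13, 14, 10]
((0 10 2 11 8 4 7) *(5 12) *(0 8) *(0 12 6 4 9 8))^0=(12)=[0, 1, 2, 3, 4, 5, 6, 7, 8, 9, 10, 11, 12]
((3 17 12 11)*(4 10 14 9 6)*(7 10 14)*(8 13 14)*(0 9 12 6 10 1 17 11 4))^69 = (0 6 17 1 7 10 9)(3 11)(4 12 14 13 8) = [6, 7, 2, 11, 12, 5, 17, 10, 4, 0, 9, 3, 14, 8, 13, 15, 16, 1]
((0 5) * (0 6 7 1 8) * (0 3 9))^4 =(0 1)(3 6)(5 8)(7 9) =[1, 0, 2, 6, 4, 8, 3, 9, 5, 7]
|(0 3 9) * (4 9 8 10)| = |(0 3 8 10 4 9)| = 6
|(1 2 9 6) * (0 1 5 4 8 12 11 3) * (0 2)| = 18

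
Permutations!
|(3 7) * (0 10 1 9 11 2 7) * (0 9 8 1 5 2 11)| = 14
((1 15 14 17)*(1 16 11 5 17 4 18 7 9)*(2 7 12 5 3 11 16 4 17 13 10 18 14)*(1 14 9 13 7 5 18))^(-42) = (18)(4 14)(9 17) = [0, 1, 2, 3, 14, 5, 6, 7, 8, 17, 10, 11, 12, 13, 4, 15, 16, 9, 18]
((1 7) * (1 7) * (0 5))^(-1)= (7)(0 5)= [5, 1, 2, 3, 4, 0, 6, 7]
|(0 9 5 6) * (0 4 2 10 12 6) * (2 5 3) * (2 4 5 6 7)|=12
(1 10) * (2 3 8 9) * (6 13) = (1 10)(2 3 8 9)(6 13) = [0, 10, 3, 8, 4, 5, 13, 7, 9, 2, 1, 11, 12, 6]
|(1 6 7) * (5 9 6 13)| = 6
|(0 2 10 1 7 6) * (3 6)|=|(0 2 10 1 7 3 6)|=7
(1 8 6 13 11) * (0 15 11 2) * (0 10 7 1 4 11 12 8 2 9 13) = (0 15 12 8 6)(1 2 10 7)(4 11)(9 13) = [15, 2, 10, 3, 11, 5, 0, 1, 6, 13, 7, 4, 8, 9, 14, 12]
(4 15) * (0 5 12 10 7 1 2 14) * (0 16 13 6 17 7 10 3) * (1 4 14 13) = (0 5 12 3)(1 2 13 6 17 7 4 15 14 16) = [5, 2, 13, 0, 15, 12, 17, 4, 8, 9, 10, 11, 3, 6, 16, 14, 1, 7]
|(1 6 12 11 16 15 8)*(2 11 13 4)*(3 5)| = |(1 6 12 13 4 2 11 16 15 8)(3 5)| = 10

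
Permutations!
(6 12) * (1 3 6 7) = (1 3 6 12 7) = [0, 3, 2, 6, 4, 5, 12, 1, 8, 9, 10, 11, 7]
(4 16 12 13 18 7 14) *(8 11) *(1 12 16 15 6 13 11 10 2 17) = (1 12 11 8 10 2 17)(4 15 6 13 18 7 14) = [0, 12, 17, 3, 15, 5, 13, 14, 10, 9, 2, 8, 11, 18, 4, 6, 16, 1, 7]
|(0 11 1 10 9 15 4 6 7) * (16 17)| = |(0 11 1 10 9 15 4 6 7)(16 17)| = 18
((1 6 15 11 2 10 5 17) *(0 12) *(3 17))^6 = (1 5 11)(2 6 3)(10 15 17) = [0, 5, 6, 2, 4, 11, 3, 7, 8, 9, 15, 1, 12, 13, 14, 17, 16, 10]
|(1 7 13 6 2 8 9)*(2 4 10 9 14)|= |(1 7 13 6 4 10 9)(2 8 14)|= 21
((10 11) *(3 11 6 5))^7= (3 10 5 11 6)= [0, 1, 2, 10, 4, 11, 3, 7, 8, 9, 5, 6]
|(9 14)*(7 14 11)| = |(7 14 9 11)| = 4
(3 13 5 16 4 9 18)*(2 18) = (2 18 3 13 5 16 4 9) = [0, 1, 18, 13, 9, 16, 6, 7, 8, 2, 10, 11, 12, 5, 14, 15, 4, 17, 3]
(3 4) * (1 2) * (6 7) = (1 2)(3 4)(6 7) = [0, 2, 1, 4, 3, 5, 7, 6]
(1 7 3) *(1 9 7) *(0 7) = [7, 1, 2, 9, 4, 5, 6, 3, 8, 0] = (0 7 3 9)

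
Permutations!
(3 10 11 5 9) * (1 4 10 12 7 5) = (1 4 10 11)(3 12 7 5 9) = [0, 4, 2, 12, 10, 9, 6, 5, 8, 3, 11, 1, 7]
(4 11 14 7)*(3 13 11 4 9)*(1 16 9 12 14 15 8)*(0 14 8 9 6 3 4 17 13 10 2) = (0 14 7 12 8 1 16 6 3 10 2)(4 17 13 11 15 9) = [14, 16, 0, 10, 17, 5, 3, 12, 1, 4, 2, 15, 8, 11, 7, 9, 6, 13]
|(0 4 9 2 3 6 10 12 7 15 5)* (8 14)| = |(0 4 9 2 3 6 10 12 7 15 5)(8 14)| = 22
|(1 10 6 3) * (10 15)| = 5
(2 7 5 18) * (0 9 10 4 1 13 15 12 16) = (0 9 10 4 1 13 15 12 16)(2 7 5 18) = [9, 13, 7, 3, 1, 18, 6, 5, 8, 10, 4, 11, 16, 15, 14, 12, 0, 17, 2]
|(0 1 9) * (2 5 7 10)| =12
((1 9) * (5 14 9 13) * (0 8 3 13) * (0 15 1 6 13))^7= (0 8 3)(1 15)(5 9 13 14 6)= [8, 15, 2, 0, 4, 9, 5, 7, 3, 13, 10, 11, 12, 14, 6, 1]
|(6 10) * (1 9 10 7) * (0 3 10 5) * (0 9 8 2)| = 8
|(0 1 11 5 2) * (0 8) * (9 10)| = |(0 1 11 5 2 8)(9 10)| = 6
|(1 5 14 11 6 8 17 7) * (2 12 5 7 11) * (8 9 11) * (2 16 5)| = |(1 7)(2 12)(5 14 16)(6 9 11)(8 17)| = 6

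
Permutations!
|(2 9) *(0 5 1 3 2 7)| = |(0 5 1 3 2 9 7)| = 7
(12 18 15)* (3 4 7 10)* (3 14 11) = (3 4 7 10 14 11)(12 18 15) = [0, 1, 2, 4, 7, 5, 6, 10, 8, 9, 14, 3, 18, 13, 11, 12, 16, 17, 15]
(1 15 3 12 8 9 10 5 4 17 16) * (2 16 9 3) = (1 15 2 16)(3 12 8)(4 17 9 10 5) = [0, 15, 16, 12, 17, 4, 6, 7, 3, 10, 5, 11, 8, 13, 14, 2, 1, 9]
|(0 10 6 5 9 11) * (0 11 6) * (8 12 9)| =|(0 10)(5 8 12 9 6)| =10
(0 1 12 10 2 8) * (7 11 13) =(0 1 12 10 2 8)(7 11 13) =[1, 12, 8, 3, 4, 5, 6, 11, 0, 9, 2, 13, 10, 7]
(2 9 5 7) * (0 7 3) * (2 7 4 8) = (0 4 8 2 9 5 3) = [4, 1, 9, 0, 8, 3, 6, 7, 2, 5]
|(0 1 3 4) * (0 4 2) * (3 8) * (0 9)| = 6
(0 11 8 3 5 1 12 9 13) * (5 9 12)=(0 11 8 3 9 13)(1 5)=[11, 5, 2, 9, 4, 1, 6, 7, 3, 13, 10, 8, 12, 0]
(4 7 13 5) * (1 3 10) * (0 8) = [8, 3, 2, 10, 7, 4, 6, 13, 0, 9, 1, 11, 12, 5] = (0 8)(1 3 10)(4 7 13 5)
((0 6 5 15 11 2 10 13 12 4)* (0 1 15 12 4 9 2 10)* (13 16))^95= (0 2 9 12 5 6)(1 16 15 13 11 4 10)= [2, 16, 9, 3, 10, 6, 0, 7, 8, 12, 1, 4, 5, 11, 14, 13, 15]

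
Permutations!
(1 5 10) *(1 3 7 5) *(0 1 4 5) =(0 1 4 5 10 3 7) =[1, 4, 2, 7, 5, 10, 6, 0, 8, 9, 3]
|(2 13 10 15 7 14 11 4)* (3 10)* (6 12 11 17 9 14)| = 30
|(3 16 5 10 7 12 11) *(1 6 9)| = |(1 6 9)(3 16 5 10 7 12 11)| = 21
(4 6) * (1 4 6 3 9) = (1 4 3 9) = [0, 4, 2, 9, 3, 5, 6, 7, 8, 1]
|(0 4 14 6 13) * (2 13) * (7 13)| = |(0 4 14 6 2 7 13)| = 7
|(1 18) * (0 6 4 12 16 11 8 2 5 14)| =10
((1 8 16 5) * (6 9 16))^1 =[0, 8, 2, 3, 4, 1, 9, 7, 6, 16, 10, 11, 12, 13, 14, 15, 5] =(1 8 6 9 16 5)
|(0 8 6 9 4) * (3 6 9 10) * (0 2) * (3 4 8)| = 6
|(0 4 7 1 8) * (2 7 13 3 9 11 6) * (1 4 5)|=8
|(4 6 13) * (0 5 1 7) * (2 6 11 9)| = 12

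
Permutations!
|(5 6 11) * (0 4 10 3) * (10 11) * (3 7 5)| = |(0 4 11 3)(5 6 10 7)| = 4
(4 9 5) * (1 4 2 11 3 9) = (1 4)(2 11 3 9 5) = [0, 4, 11, 9, 1, 2, 6, 7, 8, 5, 10, 3]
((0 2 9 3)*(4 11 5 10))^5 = [2, 1, 9, 0, 11, 10, 6, 7, 8, 3, 4, 5] = (0 2 9 3)(4 11 5 10)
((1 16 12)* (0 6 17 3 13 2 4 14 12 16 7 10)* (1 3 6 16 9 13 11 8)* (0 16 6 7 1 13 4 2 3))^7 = (0 4 10 6 14 16 17 12 9 7)(3 13 8 11) = [4, 1, 2, 13, 10, 5, 14, 0, 11, 7, 6, 3, 9, 8, 16, 15, 17, 12]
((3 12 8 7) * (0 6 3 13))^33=(0 7 12 6 13 8 3)=[7, 1, 2, 0, 4, 5, 13, 12, 3, 9, 10, 11, 6, 8]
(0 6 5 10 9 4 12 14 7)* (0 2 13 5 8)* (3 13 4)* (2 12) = (0 6 8)(2 4)(3 13 5 10 9)(7 12 14) = [6, 1, 4, 13, 2, 10, 8, 12, 0, 3, 9, 11, 14, 5, 7]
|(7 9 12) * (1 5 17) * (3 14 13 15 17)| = 21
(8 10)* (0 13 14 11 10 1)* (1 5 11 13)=[1, 0, 2, 3, 4, 11, 6, 7, 5, 9, 8, 10, 12, 14, 13]=(0 1)(5 11 10 8)(13 14)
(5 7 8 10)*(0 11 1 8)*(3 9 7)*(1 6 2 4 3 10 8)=(0 11 6 2 4 3 9 7)(5 10)=[11, 1, 4, 9, 3, 10, 2, 0, 8, 7, 5, 6]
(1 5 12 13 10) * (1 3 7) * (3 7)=(1 5 12 13 10 7)=[0, 5, 2, 3, 4, 12, 6, 1, 8, 9, 7, 11, 13, 10]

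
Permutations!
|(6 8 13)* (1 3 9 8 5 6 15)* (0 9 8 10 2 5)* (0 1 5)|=|(0 9 10 2)(1 3 8 13 15 5 6)|=28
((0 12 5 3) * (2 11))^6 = [5, 1, 2, 12, 4, 0, 6, 7, 8, 9, 10, 11, 3] = (0 5)(3 12)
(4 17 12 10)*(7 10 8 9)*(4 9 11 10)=[0, 1, 2, 3, 17, 5, 6, 4, 11, 7, 9, 10, 8, 13, 14, 15, 16, 12]=(4 17 12 8 11 10 9 7)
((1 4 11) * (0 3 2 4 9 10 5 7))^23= [4, 5, 1, 11, 9, 3, 6, 2, 8, 7, 0, 10]= (0 4 9 7 2 1 5 3 11 10)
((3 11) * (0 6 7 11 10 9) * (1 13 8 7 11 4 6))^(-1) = [9, 0, 2, 11, 7, 5, 4, 8, 13, 10, 3, 6, 12, 1] = (0 9 10 3 11 6 4 7 8 13 1)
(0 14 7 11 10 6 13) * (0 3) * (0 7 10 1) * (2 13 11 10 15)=[14, 0, 13, 7, 4, 5, 11, 10, 8, 9, 6, 1, 12, 3, 15, 2]=(0 14 15 2 13 3 7 10 6 11 1)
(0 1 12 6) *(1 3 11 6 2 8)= (0 3 11 6)(1 12 2 8)= [3, 12, 8, 11, 4, 5, 0, 7, 1, 9, 10, 6, 2]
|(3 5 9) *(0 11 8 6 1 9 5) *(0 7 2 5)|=10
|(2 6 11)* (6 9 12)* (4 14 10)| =15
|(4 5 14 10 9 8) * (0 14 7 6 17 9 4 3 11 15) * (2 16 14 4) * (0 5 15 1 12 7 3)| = 52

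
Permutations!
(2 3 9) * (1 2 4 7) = (1 2 3 9 4 7) = [0, 2, 3, 9, 7, 5, 6, 1, 8, 4]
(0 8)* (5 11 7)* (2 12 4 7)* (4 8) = (0 4 7 5 11 2 12 8) = [4, 1, 12, 3, 7, 11, 6, 5, 0, 9, 10, 2, 8]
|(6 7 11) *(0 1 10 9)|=12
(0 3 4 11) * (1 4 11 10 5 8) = [3, 4, 2, 11, 10, 8, 6, 7, 1, 9, 5, 0] = (0 3 11)(1 4 10 5 8)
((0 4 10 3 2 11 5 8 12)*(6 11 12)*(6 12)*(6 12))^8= [10, 1, 0, 12, 3, 5, 6, 7, 8, 9, 2, 11, 4]= (0 10 2)(3 12 4)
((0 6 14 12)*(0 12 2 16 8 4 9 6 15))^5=(0 15)(2 6 4 16 14 9 8)=[15, 1, 6, 3, 16, 5, 4, 7, 2, 8, 10, 11, 12, 13, 9, 0, 14]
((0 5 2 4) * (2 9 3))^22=(0 2 9)(3 5 4)=[2, 1, 9, 5, 3, 4, 6, 7, 8, 0]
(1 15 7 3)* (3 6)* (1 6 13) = (1 15 7 13)(3 6) = [0, 15, 2, 6, 4, 5, 3, 13, 8, 9, 10, 11, 12, 1, 14, 7]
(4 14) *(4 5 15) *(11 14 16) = (4 16 11 14 5 15) = [0, 1, 2, 3, 16, 15, 6, 7, 8, 9, 10, 14, 12, 13, 5, 4, 11]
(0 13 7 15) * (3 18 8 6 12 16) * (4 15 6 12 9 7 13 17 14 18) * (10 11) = (0 17 14 18 8 12 16 3 4 15)(6 9 7)(10 11) = [17, 1, 2, 4, 15, 5, 9, 6, 12, 7, 11, 10, 16, 13, 18, 0, 3, 14, 8]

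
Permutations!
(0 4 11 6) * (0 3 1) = (0 4 11 6 3 1) = [4, 0, 2, 1, 11, 5, 3, 7, 8, 9, 10, 6]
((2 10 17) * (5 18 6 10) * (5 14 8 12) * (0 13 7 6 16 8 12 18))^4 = [10, 1, 0, 3, 4, 6, 14, 2, 18, 9, 12, 11, 7, 17, 13, 15, 8, 5, 16] = (0 10 12 7 2)(5 6 14 13 17)(8 18 16)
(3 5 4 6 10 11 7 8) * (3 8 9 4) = (3 5)(4 6 10 11 7 9) = [0, 1, 2, 5, 6, 3, 10, 9, 8, 4, 11, 7]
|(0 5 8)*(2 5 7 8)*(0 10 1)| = |(0 7 8 10 1)(2 5)| = 10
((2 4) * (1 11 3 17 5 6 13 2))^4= [0, 5, 3, 13, 17, 4, 1, 7, 8, 9, 10, 6, 12, 11, 14, 15, 16, 2]= (1 5 4 17 2 3 13 11 6)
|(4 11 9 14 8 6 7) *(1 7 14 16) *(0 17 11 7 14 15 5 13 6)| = |(0 17 11 9 16 1 14 8)(4 7)(5 13 6 15)| = 8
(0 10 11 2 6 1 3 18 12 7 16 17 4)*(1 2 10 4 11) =(0 4)(1 3 18 12 7 16 17 11 10)(2 6) =[4, 3, 6, 18, 0, 5, 2, 16, 8, 9, 1, 10, 7, 13, 14, 15, 17, 11, 12]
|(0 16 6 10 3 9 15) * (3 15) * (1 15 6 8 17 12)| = |(0 16 8 17 12 1 15)(3 9)(6 10)| = 14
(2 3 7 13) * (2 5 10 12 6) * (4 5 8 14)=(2 3 7 13 8 14 4 5 10 12 6)=[0, 1, 3, 7, 5, 10, 2, 13, 14, 9, 12, 11, 6, 8, 4]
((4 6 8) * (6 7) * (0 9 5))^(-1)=(0 5 9)(4 8 6 7)=[5, 1, 2, 3, 8, 9, 7, 4, 6, 0]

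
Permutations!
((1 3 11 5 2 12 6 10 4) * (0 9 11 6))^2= (0 11 2)(1 6 4 3 10)(5 12 9)= [11, 6, 0, 10, 3, 12, 4, 7, 8, 5, 1, 2, 9]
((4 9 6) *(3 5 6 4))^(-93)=(4 9)=[0, 1, 2, 3, 9, 5, 6, 7, 8, 4]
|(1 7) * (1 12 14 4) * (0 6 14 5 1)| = |(0 6 14 4)(1 7 12 5)| = 4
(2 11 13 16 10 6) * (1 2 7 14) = (1 2 11 13 16 10 6 7 14) = [0, 2, 11, 3, 4, 5, 7, 14, 8, 9, 6, 13, 12, 16, 1, 15, 10]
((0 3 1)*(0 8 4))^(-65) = [0, 1, 2, 3, 4, 5, 6, 7, 8] = (8)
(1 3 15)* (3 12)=(1 12 3 15)=[0, 12, 2, 15, 4, 5, 6, 7, 8, 9, 10, 11, 3, 13, 14, 1]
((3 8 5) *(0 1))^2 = (3 5 8) = [0, 1, 2, 5, 4, 8, 6, 7, 3]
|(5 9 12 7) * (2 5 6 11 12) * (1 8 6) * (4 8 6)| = 30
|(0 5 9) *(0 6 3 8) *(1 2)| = 6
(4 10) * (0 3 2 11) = [3, 1, 11, 2, 10, 5, 6, 7, 8, 9, 4, 0] = (0 3 2 11)(4 10)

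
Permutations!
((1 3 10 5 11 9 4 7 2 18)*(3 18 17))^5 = (1 18)(2 11 17 9 3 4 10 7 5) = [0, 18, 11, 4, 10, 2, 6, 5, 8, 3, 7, 17, 12, 13, 14, 15, 16, 9, 1]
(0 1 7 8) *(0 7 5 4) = [1, 5, 2, 3, 0, 4, 6, 8, 7] = (0 1 5 4)(7 8)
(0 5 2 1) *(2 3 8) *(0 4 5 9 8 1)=(0 9 8 2)(1 4 5 3)=[9, 4, 0, 1, 5, 3, 6, 7, 2, 8]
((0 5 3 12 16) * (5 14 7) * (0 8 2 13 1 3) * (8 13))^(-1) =(0 5 7 14)(1 13 16 12 3)(2 8) =[5, 13, 8, 1, 4, 7, 6, 14, 2, 9, 10, 11, 3, 16, 0, 15, 12]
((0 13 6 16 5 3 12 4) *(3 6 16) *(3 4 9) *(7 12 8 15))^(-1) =(0 4 6 5 16 13)(3 9 12 7 15 8) =[4, 1, 2, 9, 6, 16, 5, 15, 3, 12, 10, 11, 7, 0, 14, 8, 13]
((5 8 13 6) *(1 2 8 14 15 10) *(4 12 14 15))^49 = (1 2 8 13 6 5 15 10)(4 12 14) = [0, 2, 8, 3, 12, 15, 5, 7, 13, 9, 1, 11, 14, 6, 4, 10]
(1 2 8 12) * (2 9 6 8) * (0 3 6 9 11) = (0 3 6 8 12 1 11) = [3, 11, 2, 6, 4, 5, 8, 7, 12, 9, 10, 0, 1]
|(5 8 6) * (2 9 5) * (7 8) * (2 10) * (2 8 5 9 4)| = |(2 4)(5 7)(6 10 8)| = 6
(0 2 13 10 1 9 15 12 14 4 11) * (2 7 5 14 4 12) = [7, 9, 13, 3, 11, 14, 6, 5, 8, 15, 1, 0, 4, 10, 12, 2] = (0 7 5 14 12 4 11)(1 9 15 2 13 10)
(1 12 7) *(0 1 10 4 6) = (0 1 12 7 10 4 6) = [1, 12, 2, 3, 6, 5, 0, 10, 8, 9, 4, 11, 7]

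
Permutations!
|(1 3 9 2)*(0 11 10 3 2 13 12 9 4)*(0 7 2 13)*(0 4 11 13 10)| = 11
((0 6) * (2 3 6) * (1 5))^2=(0 3)(2 6)=[3, 1, 6, 0, 4, 5, 2]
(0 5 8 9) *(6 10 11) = [5, 1, 2, 3, 4, 8, 10, 7, 9, 0, 11, 6] = (0 5 8 9)(6 10 11)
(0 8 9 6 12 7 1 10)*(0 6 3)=(0 8 9 3)(1 10 6 12 7)=[8, 10, 2, 0, 4, 5, 12, 1, 9, 3, 6, 11, 7]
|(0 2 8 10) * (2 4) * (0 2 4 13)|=6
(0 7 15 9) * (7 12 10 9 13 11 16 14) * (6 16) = [12, 1, 2, 3, 4, 5, 16, 15, 8, 0, 9, 6, 10, 11, 7, 13, 14] = (0 12 10 9)(6 16 14 7 15 13 11)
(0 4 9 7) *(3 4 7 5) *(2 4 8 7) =(0 2 4 9 5 3 8 7) =[2, 1, 4, 8, 9, 3, 6, 0, 7, 5]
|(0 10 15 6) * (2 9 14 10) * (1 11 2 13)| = |(0 13 1 11 2 9 14 10 15 6)| = 10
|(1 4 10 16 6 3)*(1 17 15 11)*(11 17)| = |(1 4 10 16 6 3 11)(15 17)| = 14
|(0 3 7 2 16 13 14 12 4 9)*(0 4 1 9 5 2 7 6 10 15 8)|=18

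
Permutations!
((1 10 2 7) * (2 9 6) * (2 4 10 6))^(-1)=[0, 7, 9, 3, 6, 5, 1, 2, 8, 10, 4]=(1 7 2 9 10 4 6)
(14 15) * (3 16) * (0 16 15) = [16, 1, 2, 15, 4, 5, 6, 7, 8, 9, 10, 11, 12, 13, 0, 14, 3] = (0 16 3 15 14)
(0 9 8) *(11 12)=(0 9 8)(11 12)=[9, 1, 2, 3, 4, 5, 6, 7, 0, 8, 10, 12, 11]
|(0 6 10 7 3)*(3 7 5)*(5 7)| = |(0 6 10 7 5 3)| = 6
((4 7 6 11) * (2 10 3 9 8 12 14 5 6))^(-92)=(2 8 6)(3 14 4)(5 7 9)(10 12 11)=[0, 1, 8, 14, 3, 7, 2, 9, 6, 5, 12, 10, 11, 13, 4]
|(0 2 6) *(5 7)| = |(0 2 6)(5 7)| = 6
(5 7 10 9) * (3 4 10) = (3 4 10 9 5 7) = [0, 1, 2, 4, 10, 7, 6, 3, 8, 5, 9]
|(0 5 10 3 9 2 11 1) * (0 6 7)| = 10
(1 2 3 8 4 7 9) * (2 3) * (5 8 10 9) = (1 3 10 9)(4 7 5 8) = [0, 3, 2, 10, 7, 8, 6, 5, 4, 1, 9]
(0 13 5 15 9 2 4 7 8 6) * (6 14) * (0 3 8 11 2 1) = [13, 0, 4, 8, 7, 15, 3, 11, 14, 1, 10, 2, 12, 5, 6, 9] = (0 13 5 15 9 1)(2 4 7 11)(3 8 14 6)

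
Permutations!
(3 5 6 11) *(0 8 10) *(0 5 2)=(0 8 10 5 6 11 3 2)=[8, 1, 0, 2, 4, 6, 11, 7, 10, 9, 5, 3]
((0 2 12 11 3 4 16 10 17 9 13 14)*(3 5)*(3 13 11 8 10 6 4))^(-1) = [14, 1, 0, 3, 6, 11, 16, 7, 12, 17, 8, 9, 2, 5, 13, 15, 4, 10] = (0 14 13 5 11 9 17 10 8 12 2)(4 6 16)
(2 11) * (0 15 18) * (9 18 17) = [15, 1, 11, 3, 4, 5, 6, 7, 8, 18, 10, 2, 12, 13, 14, 17, 16, 9, 0] = (0 15 17 9 18)(2 11)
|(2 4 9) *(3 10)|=6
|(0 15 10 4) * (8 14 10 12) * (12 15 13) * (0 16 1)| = 9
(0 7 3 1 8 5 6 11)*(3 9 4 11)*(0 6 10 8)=(0 7 9 4 11 6 3 1)(5 10 8)=[7, 0, 2, 1, 11, 10, 3, 9, 5, 4, 8, 6]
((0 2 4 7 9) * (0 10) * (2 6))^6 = (0 10 9 7 4 2 6) = [10, 1, 6, 3, 2, 5, 0, 4, 8, 7, 9]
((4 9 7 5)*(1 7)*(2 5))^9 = (1 5)(2 9)(4 7) = [0, 5, 9, 3, 7, 1, 6, 4, 8, 2]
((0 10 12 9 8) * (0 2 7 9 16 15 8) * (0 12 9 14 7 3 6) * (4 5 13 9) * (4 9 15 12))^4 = (16)(0 5 2 10 13 3 9 15 6 4 8) = [5, 1, 10, 9, 8, 2, 4, 7, 0, 15, 13, 11, 12, 3, 14, 6, 16]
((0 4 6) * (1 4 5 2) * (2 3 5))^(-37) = [4, 0, 6, 5, 2, 3, 1] = (0 4 2 6 1)(3 5)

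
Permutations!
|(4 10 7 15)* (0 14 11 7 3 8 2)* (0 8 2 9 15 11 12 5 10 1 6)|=26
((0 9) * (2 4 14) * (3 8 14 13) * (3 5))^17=(0 9)(2 5 14 13 8 4 3)=[9, 1, 5, 2, 3, 14, 6, 7, 4, 0, 10, 11, 12, 8, 13]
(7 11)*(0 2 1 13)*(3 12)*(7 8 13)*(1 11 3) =(0 2 11 8 13)(1 7 3 12) =[2, 7, 11, 12, 4, 5, 6, 3, 13, 9, 10, 8, 1, 0]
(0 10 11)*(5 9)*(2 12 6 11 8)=(0 10 8 2 12 6 11)(5 9)=[10, 1, 12, 3, 4, 9, 11, 7, 2, 5, 8, 0, 6]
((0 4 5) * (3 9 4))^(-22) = [4, 1, 2, 5, 3, 9, 6, 7, 8, 0] = (0 4 3 5 9)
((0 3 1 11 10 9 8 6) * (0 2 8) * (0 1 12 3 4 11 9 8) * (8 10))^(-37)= (0 2 6 8 11 4)(1 9)(3 12)= [2, 9, 6, 12, 0, 5, 8, 7, 11, 1, 10, 4, 3]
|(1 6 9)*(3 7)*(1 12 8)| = 10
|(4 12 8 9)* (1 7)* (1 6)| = 12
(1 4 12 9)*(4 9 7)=(1 9)(4 12 7)=[0, 9, 2, 3, 12, 5, 6, 4, 8, 1, 10, 11, 7]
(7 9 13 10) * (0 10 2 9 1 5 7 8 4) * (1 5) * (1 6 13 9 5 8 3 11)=(0 10 3 11 1 6 13 2 5 7 8 4)=[10, 6, 5, 11, 0, 7, 13, 8, 4, 9, 3, 1, 12, 2]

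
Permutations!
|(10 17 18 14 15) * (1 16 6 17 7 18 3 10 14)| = |(1 16 6 17 3 10 7 18)(14 15)| = 8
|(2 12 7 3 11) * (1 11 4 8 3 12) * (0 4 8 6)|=|(0 4 6)(1 11 2)(3 8)(7 12)|=6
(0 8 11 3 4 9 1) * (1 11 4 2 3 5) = (0 8 4 9 11 5 1)(2 3) = [8, 0, 3, 2, 9, 1, 6, 7, 4, 11, 10, 5]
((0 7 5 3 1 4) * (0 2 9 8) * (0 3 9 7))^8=(9)=[0, 1, 2, 3, 4, 5, 6, 7, 8, 9]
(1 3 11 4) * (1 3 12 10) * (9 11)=[0, 12, 2, 9, 3, 5, 6, 7, 8, 11, 1, 4, 10]=(1 12 10)(3 9 11 4)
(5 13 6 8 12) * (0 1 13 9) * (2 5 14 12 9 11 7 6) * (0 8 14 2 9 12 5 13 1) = (2 13 9 8 12)(5 11 7 6 14) = [0, 1, 13, 3, 4, 11, 14, 6, 12, 8, 10, 7, 2, 9, 5]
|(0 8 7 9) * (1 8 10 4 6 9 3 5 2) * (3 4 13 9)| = 8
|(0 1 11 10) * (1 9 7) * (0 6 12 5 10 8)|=|(0 9 7 1 11 8)(5 10 6 12)|=12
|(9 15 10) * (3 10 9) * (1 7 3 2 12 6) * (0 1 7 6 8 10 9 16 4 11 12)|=|(0 1 6 7 3 9 15 16 4 11 12 8 10 2)|=14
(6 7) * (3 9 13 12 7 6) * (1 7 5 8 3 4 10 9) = (1 7 4 10 9 13 12 5 8 3) = [0, 7, 2, 1, 10, 8, 6, 4, 3, 13, 9, 11, 5, 12]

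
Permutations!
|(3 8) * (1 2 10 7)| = 4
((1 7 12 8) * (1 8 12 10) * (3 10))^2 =(12)(1 3)(7 10) =[0, 3, 2, 1, 4, 5, 6, 10, 8, 9, 7, 11, 12]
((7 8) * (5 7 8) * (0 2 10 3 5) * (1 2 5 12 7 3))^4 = [7, 2, 10, 5, 4, 0, 6, 12, 8, 9, 1, 11, 3] = (0 7 12 3 5)(1 2 10)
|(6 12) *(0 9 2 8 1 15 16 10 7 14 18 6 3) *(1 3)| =45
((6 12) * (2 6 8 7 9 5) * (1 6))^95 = [0, 2, 5, 3, 4, 9, 1, 8, 12, 7, 10, 11, 6] = (1 2 5 9 7 8 12 6)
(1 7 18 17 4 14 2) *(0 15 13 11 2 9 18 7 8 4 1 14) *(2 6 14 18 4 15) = (0 2 18 17 1 8 15 13 11 6 14 9 4) = [2, 8, 18, 3, 0, 5, 14, 7, 15, 4, 10, 6, 12, 11, 9, 13, 16, 1, 17]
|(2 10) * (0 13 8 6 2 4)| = |(0 13 8 6 2 10 4)| = 7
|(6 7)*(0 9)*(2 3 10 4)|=4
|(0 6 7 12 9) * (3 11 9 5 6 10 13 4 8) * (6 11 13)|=8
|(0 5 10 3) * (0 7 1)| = |(0 5 10 3 7 1)| = 6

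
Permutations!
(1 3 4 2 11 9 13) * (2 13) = (1 3 4 13)(2 11 9) = [0, 3, 11, 4, 13, 5, 6, 7, 8, 2, 10, 9, 12, 1]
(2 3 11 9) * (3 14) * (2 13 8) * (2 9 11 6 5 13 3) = (2 14)(3 6 5 13 8 9) = [0, 1, 14, 6, 4, 13, 5, 7, 9, 3, 10, 11, 12, 8, 2]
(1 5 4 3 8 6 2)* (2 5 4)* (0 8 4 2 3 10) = [8, 2, 1, 4, 10, 3, 5, 7, 6, 9, 0] = (0 8 6 5 3 4 10)(1 2)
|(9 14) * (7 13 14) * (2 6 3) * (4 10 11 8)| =|(2 6 3)(4 10 11 8)(7 13 14 9)| =12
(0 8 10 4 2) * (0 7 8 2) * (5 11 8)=[2, 1, 7, 3, 0, 11, 6, 5, 10, 9, 4, 8]=(0 2 7 5 11 8 10 4)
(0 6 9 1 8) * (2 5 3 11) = (0 6 9 1 8)(2 5 3 11) = [6, 8, 5, 11, 4, 3, 9, 7, 0, 1, 10, 2]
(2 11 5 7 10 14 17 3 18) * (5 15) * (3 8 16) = (2 11 15 5 7 10 14 17 8 16 3 18) = [0, 1, 11, 18, 4, 7, 6, 10, 16, 9, 14, 15, 12, 13, 17, 5, 3, 8, 2]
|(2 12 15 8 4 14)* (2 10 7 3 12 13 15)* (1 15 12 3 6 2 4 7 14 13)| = |(1 15 8 7 6 2)(4 13 12)(10 14)| = 6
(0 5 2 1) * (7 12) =[5, 0, 1, 3, 4, 2, 6, 12, 8, 9, 10, 11, 7] =(0 5 2 1)(7 12)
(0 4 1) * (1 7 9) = [4, 0, 2, 3, 7, 5, 6, 9, 8, 1] = (0 4 7 9 1)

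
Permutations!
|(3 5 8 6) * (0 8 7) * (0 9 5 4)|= 15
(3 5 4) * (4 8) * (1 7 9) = [0, 7, 2, 5, 3, 8, 6, 9, 4, 1] = (1 7 9)(3 5 8 4)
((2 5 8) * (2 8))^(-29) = (8)(2 5) = [0, 1, 5, 3, 4, 2, 6, 7, 8]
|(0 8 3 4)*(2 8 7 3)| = |(0 7 3 4)(2 8)| = 4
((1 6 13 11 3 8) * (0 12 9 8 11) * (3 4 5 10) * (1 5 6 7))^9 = (0 6 11 10 8 12 13 4 3 5 9)(1 7) = [6, 7, 2, 5, 3, 9, 11, 1, 12, 0, 8, 10, 13, 4]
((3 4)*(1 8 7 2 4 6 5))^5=(1 3 7 5 4 8 6 2)=[0, 3, 1, 7, 8, 4, 2, 5, 6]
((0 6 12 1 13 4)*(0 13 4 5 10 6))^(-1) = [0, 12, 2, 3, 1, 13, 10, 7, 8, 9, 5, 11, 6, 4] = (1 12 6 10 5 13 4)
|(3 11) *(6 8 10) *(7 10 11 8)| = 3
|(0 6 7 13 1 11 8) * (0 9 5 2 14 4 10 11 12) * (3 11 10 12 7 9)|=24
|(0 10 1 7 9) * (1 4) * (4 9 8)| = |(0 10 9)(1 7 8 4)| = 12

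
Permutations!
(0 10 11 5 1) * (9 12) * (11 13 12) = (0 10 13 12 9 11 5 1) = [10, 0, 2, 3, 4, 1, 6, 7, 8, 11, 13, 5, 9, 12]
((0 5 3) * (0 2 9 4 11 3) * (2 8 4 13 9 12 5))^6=(13)(0 12)(2 5)(3 4)(8 11)=[12, 1, 5, 4, 3, 2, 6, 7, 11, 9, 10, 8, 0, 13]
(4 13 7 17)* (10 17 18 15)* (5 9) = (4 13 7 18 15 10 17)(5 9) = [0, 1, 2, 3, 13, 9, 6, 18, 8, 5, 17, 11, 12, 7, 14, 10, 16, 4, 15]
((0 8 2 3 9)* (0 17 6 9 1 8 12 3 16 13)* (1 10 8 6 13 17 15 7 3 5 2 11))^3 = (0 2 13 5 17 12 16)(1 15 10)(3 11 9)(6 7 8) = [2, 15, 13, 11, 4, 17, 7, 8, 6, 3, 1, 9, 16, 5, 14, 10, 0, 12]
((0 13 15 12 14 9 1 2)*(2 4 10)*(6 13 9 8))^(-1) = [2, 9, 10, 3, 1, 5, 8, 7, 14, 0, 4, 11, 15, 6, 12, 13] = (0 2 10 4 1 9)(6 8 14 12 15 13)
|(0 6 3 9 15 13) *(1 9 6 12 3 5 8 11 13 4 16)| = 40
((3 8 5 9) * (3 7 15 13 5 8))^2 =(5 7 13 9 15) =[0, 1, 2, 3, 4, 7, 6, 13, 8, 15, 10, 11, 12, 9, 14, 5]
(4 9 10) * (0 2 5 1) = (0 2 5 1)(4 9 10) = [2, 0, 5, 3, 9, 1, 6, 7, 8, 10, 4]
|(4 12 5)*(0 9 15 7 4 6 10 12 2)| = 12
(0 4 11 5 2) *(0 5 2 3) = (0 4 11 2 5 3) = [4, 1, 5, 0, 11, 3, 6, 7, 8, 9, 10, 2]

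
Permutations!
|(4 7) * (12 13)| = |(4 7)(12 13)| = 2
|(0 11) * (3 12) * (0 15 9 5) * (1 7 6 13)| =20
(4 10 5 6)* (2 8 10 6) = (2 8 10 5)(4 6) = [0, 1, 8, 3, 6, 2, 4, 7, 10, 9, 5]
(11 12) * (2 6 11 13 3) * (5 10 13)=[0, 1, 6, 2, 4, 10, 11, 7, 8, 9, 13, 12, 5, 3]=(2 6 11 12 5 10 13 3)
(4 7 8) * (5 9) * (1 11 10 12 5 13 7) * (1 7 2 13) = (1 11 10 12 5 9)(2 13)(4 7 8) = [0, 11, 13, 3, 7, 9, 6, 8, 4, 1, 12, 10, 5, 2]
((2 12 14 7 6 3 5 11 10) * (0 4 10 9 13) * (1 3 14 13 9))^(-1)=(0 13 12 2 10 4)(1 11 5 3)(6 7 14)=[13, 11, 10, 1, 0, 3, 7, 14, 8, 9, 4, 5, 2, 12, 6]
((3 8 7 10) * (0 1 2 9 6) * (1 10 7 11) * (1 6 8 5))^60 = (11) = [0, 1, 2, 3, 4, 5, 6, 7, 8, 9, 10, 11]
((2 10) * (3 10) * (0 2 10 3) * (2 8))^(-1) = (10)(0 2 8) = [2, 1, 8, 3, 4, 5, 6, 7, 0, 9, 10]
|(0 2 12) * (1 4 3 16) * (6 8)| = 12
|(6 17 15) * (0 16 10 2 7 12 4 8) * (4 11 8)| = |(0 16 10 2 7 12 11 8)(6 17 15)| = 24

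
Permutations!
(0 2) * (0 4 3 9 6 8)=(0 2 4 3 9 6 8)=[2, 1, 4, 9, 3, 5, 8, 7, 0, 6]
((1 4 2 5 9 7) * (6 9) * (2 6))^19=[0, 7, 5, 3, 1, 2, 4, 9, 8, 6]=(1 7 9 6 4)(2 5)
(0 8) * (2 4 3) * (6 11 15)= [8, 1, 4, 2, 3, 5, 11, 7, 0, 9, 10, 15, 12, 13, 14, 6]= (0 8)(2 4 3)(6 11 15)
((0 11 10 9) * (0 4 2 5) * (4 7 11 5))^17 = [5, 1, 4, 3, 2, 0, 6, 11, 8, 7, 9, 10] = (0 5)(2 4)(7 11 10 9)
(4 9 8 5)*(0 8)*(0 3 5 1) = (0 8 1)(3 5 4 9) = [8, 0, 2, 5, 9, 4, 6, 7, 1, 3]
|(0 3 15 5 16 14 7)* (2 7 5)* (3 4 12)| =21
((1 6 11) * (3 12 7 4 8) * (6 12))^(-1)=(1 11 6 3 8 4 7 12)=[0, 11, 2, 8, 7, 5, 3, 12, 4, 9, 10, 6, 1]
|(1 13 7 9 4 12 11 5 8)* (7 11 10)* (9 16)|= |(1 13 11 5 8)(4 12 10 7 16 9)|= 30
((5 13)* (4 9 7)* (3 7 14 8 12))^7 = (14)(5 13) = [0, 1, 2, 3, 4, 13, 6, 7, 8, 9, 10, 11, 12, 5, 14]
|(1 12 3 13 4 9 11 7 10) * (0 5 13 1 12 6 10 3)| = 12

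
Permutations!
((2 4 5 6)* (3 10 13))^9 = (13)(2 4 5 6) = [0, 1, 4, 3, 5, 6, 2, 7, 8, 9, 10, 11, 12, 13]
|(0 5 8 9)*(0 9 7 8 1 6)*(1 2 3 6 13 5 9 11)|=|(0 9 11 1 13 5 2 3 6)(7 8)|=18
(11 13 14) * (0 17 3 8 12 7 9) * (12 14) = (0 17 3 8 14 11 13 12 7 9) = [17, 1, 2, 8, 4, 5, 6, 9, 14, 0, 10, 13, 7, 12, 11, 15, 16, 3]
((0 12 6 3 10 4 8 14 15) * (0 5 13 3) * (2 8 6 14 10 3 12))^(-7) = (0 6 4 10 8 2)(5 14 13 15 12) = [6, 1, 0, 3, 10, 14, 4, 7, 2, 9, 8, 11, 5, 15, 13, 12]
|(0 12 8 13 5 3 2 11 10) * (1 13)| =|(0 12 8 1 13 5 3 2 11 10)| =10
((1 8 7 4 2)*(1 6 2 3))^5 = (8)(2 6) = [0, 1, 6, 3, 4, 5, 2, 7, 8]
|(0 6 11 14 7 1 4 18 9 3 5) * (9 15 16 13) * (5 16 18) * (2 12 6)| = 20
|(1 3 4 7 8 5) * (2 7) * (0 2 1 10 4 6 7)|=|(0 2)(1 3 6 7 8 5 10 4)|=8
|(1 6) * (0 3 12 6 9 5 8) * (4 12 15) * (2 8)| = 11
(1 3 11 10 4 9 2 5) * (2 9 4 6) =(1 3 11 10 6 2 5) =[0, 3, 5, 11, 4, 1, 2, 7, 8, 9, 6, 10]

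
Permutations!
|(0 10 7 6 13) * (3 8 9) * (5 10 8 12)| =|(0 8 9 3 12 5 10 7 6 13)| =10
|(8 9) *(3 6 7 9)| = 5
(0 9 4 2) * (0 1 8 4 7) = (0 9 7)(1 8 4 2) = [9, 8, 1, 3, 2, 5, 6, 0, 4, 7]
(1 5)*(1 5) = [0, 1, 2, 3, 4, 5] = (5)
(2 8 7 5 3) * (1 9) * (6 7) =(1 9)(2 8 6 7 5 3) =[0, 9, 8, 2, 4, 3, 7, 5, 6, 1]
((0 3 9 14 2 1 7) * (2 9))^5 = (9 14) = [0, 1, 2, 3, 4, 5, 6, 7, 8, 14, 10, 11, 12, 13, 9]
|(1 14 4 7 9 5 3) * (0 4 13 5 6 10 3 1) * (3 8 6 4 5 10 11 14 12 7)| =|(0 5 1 12 7 9 4 3)(6 11 14 13 10 8)| =24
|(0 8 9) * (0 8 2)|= |(0 2)(8 9)|= 2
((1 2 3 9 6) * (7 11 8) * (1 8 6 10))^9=(1 10 9 3 2)(6 8 7 11)=[0, 10, 1, 2, 4, 5, 8, 11, 7, 3, 9, 6]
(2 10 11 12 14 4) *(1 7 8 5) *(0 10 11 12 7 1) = (0 10 12 14 4 2 11 7 8 5) = [10, 1, 11, 3, 2, 0, 6, 8, 5, 9, 12, 7, 14, 13, 4]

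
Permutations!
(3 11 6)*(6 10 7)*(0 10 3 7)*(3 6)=[10, 1, 2, 11, 4, 5, 7, 3, 8, 9, 0, 6]=(0 10)(3 11 6 7)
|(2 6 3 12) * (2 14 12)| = |(2 6 3)(12 14)| = 6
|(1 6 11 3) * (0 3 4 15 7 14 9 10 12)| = 12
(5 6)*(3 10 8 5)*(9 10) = (3 9 10 8 5 6) = [0, 1, 2, 9, 4, 6, 3, 7, 5, 10, 8]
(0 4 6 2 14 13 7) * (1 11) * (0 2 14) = (0 4 6 14 13 7 2)(1 11) = [4, 11, 0, 3, 6, 5, 14, 2, 8, 9, 10, 1, 12, 7, 13]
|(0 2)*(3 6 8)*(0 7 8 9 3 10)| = |(0 2 7 8 10)(3 6 9)| = 15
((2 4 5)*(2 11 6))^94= (2 6 11 5 4)= [0, 1, 6, 3, 2, 4, 11, 7, 8, 9, 10, 5]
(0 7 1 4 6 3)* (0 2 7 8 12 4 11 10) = (0 8 12 4 6 3 2 7 1 11 10) = [8, 11, 7, 2, 6, 5, 3, 1, 12, 9, 0, 10, 4]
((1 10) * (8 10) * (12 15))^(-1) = (1 10 8)(12 15) = [0, 10, 2, 3, 4, 5, 6, 7, 1, 9, 8, 11, 15, 13, 14, 12]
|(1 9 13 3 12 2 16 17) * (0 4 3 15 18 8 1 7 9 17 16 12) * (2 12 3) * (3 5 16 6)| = |(0 4 2 5 16 6 3)(1 17 7 9 13 15 18 8)| = 56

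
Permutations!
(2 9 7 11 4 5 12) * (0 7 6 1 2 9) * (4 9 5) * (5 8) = (0 7 11 9 6 1 2)(5 12 8) = [7, 2, 0, 3, 4, 12, 1, 11, 5, 6, 10, 9, 8]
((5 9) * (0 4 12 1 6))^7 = (0 12 6 4 1)(5 9) = [12, 0, 2, 3, 1, 9, 4, 7, 8, 5, 10, 11, 6]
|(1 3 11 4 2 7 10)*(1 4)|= 12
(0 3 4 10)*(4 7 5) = (0 3 7 5 4 10) = [3, 1, 2, 7, 10, 4, 6, 5, 8, 9, 0]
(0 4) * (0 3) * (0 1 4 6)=(0 6)(1 4 3)=[6, 4, 2, 1, 3, 5, 0]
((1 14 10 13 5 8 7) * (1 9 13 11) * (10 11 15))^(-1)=[0, 11, 2, 3, 4, 13, 6, 8, 5, 7, 15, 14, 12, 9, 1, 10]=(1 11 14)(5 13 9 7 8)(10 15)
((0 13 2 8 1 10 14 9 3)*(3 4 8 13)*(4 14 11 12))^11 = (0 3)(1 8 4 12 11 10)(2 13)(9 14) = [3, 8, 13, 0, 12, 5, 6, 7, 4, 14, 1, 10, 11, 2, 9]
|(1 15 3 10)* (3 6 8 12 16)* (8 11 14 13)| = |(1 15 6 11 14 13 8 12 16 3 10)| = 11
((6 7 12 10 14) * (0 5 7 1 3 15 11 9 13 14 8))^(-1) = [8, 6, 2, 1, 4, 0, 14, 5, 10, 11, 12, 15, 7, 9, 13, 3] = (0 8 10 12 7 5)(1 6 14 13 9 11 15 3)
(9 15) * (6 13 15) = (6 13 15 9) = [0, 1, 2, 3, 4, 5, 13, 7, 8, 6, 10, 11, 12, 15, 14, 9]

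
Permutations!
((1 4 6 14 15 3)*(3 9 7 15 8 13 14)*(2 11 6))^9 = (15)(1 11)(2 3)(4 6) = [0, 11, 3, 2, 6, 5, 4, 7, 8, 9, 10, 1, 12, 13, 14, 15]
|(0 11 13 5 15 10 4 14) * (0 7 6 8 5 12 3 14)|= 13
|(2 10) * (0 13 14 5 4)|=10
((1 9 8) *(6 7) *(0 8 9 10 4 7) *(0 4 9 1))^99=(10)(0 8)=[8, 1, 2, 3, 4, 5, 6, 7, 0, 9, 10]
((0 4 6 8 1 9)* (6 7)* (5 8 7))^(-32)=(0 1 5)(4 9 8)=[1, 5, 2, 3, 9, 0, 6, 7, 4, 8]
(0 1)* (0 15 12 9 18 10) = (0 1 15 12 9 18 10) = [1, 15, 2, 3, 4, 5, 6, 7, 8, 18, 0, 11, 9, 13, 14, 12, 16, 17, 10]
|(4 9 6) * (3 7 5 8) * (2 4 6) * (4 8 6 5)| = |(2 8 3 7 4 9)(5 6)| = 6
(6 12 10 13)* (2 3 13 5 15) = (2 3 13 6 12 10 5 15) = [0, 1, 3, 13, 4, 15, 12, 7, 8, 9, 5, 11, 10, 6, 14, 2]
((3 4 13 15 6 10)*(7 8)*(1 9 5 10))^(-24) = (1 10 13)(3 15 9)(4 6 5) = [0, 10, 2, 15, 6, 4, 5, 7, 8, 3, 13, 11, 12, 1, 14, 9]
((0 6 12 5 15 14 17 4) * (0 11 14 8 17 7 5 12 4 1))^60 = (0 7 1 14 17 11 8 4 15 6 5) = [7, 14, 2, 3, 15, 0, 5, 1, 4, 9, 10, 8, 12, 13, 17, 6, 16, 11]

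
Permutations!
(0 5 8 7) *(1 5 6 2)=(0 6 2 1 5 8 7)=[6, 5, 1, 3, 4, 8, 2, 0, 7]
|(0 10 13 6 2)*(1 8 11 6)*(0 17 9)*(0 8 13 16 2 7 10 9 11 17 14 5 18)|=|(0 9 8 17 11 6 7 10 16 2 14 5 18)(1 13)|=26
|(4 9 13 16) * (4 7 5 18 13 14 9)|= 10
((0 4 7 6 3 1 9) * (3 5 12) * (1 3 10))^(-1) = [9, 10, 2, 3, 0, 6, 7, 4, 8, 1, 12, 11, 5] = (0 9 1 10 12 5 6 7 4)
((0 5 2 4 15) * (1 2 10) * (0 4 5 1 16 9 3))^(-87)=[1, 2, 5, 0, 15, 10, 6, 7, 8, 3, 16, 11, 12, 13, 14, 4, 9]=(0 1 2 5 10 16 9 3)(4 15)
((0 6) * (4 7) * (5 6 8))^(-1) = (0 6 5 8)(4 7) = [6, 1, 2, 3, 7, 8, 5, 4, 0]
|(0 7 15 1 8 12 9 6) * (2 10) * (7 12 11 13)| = 12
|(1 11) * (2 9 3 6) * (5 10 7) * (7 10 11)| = 4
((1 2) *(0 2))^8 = (0 1 2) = [1, 2, 0]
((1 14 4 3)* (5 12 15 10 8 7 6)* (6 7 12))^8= (15)= [0, 1, 2, 3, 4, 5, 6, 7, 8, 9, 10, 11, 12, 13, 14, 15]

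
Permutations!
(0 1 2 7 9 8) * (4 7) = (0 1 2 4 7 9 8) = [1, 2, 4, 3, 7, 5, 6, 9, 0, 8]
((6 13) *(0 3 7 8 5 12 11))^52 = (13)(0 8 11 7 12 3 5) = [8, 1, 2, 5, 4, 0, 6, 12, 11, 9, 10, 7, 3, 13]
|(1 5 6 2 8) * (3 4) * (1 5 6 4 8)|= 12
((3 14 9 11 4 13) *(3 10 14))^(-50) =(4 9 10)(11 14 13) =[0, 1, 2, 3, 9, 5, 6, 7, 8, 10, 4, 14, 12, 11, 13]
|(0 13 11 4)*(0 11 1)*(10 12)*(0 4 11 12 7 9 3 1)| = |(0 13)(1 4 12 10 7 9 3)| = 14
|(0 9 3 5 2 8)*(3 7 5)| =6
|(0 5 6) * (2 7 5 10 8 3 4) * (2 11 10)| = |(0 2 7 5 6)(3 4 11 10 8)| = 5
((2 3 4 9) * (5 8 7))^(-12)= [0, 1, 2, 3, 4, 5, 6, 7, 8, 9]= (9)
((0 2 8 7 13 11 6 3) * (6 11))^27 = (0 3 6 13 7 8 2) = [3, 1, 0, 6, 4, 5, 13, 8, 2, 9, 10, 11, 12, 7]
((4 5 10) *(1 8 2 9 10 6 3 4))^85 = [0, 1, 2, 4, 5, 6, 3, 7, 8, 9, 10] = (10)(3 4 5 6)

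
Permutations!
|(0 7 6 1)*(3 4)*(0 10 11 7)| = |(1 10 11 7 6)(3 4)| = 10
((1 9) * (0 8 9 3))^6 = (0 8 9 1 3) = [8, 3, 2, 0, 4, 5, 6, 7, 9, 1]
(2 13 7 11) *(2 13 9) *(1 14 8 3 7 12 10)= (1 14 8 3 7 11 13 12 10)(2 9)= [0, 14, 9, 7, 4, 5, 6, 11, 3, 2, 1, 13, 10, 12, 8]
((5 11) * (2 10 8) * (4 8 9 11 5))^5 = (2 8 4 11 9 10) = [0, 1, 8, 3, 11, 5, 6, 7, 4, 10, 2, 9]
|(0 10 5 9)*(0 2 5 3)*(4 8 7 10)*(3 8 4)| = 6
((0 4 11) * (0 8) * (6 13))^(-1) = (0 8 11 4)(6 13) = [8, 1, 2, 3, 0, 5, 13, 7, 11, 9, 10, 4, 12, 6]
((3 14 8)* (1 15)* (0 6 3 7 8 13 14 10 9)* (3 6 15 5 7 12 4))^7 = (0 4 5 9 12 1 10 8 15 3 7)(13 14) = [4, 10, 2, 7, 5, 9, 6, 0, 15, 12, 8, 11, 1, 14, 13, 3]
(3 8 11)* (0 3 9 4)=(0 3 8 11 9 4)=[3, 1, 2, 8, 0, 5, 6, 7, 11, 4, 10, 9]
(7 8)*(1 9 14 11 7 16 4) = [0, 9, 2, 3, 1, 5, 6, 8, 16, 14, 10, 7, 12, 13, 11, 15, 4] = (1 9 14 11 7 8 16 4)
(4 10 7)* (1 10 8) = [0, 10, 2, 3, 8, 5, 6, 4, 1, 9, 7] = (1 10 7 4 8)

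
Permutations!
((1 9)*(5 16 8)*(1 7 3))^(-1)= (1 3 7 9)(5 8 16)= [0, 3, 2, 7, 4, 8, 6, 9, 16, 1, 10, 11, 12, 13, 14, 15, 5]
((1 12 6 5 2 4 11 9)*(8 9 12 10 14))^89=(1 9 8 14 10)(2 5 6 12 11 4)=[0, 9, 5, 3, 2, 6, 12, 7, 14, 8, 1, 4, 11, 13, 10]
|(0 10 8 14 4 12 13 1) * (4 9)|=9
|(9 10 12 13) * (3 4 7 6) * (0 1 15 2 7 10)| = 12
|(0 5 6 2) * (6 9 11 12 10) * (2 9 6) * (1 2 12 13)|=|(0 5 6 9 11 13 1 2)(10 12)|=8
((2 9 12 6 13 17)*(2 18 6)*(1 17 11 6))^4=(1 17 18)(2 9 12)(6 13 11)=[0, 17, 9, 3, 4, 5, 13, 7, 8, 12, 10, 6, 2, 11, 14, 15, 16, 18, 1]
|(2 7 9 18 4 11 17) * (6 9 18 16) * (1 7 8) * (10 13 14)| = |(1 7 18 4 11 17 2 8)(6 9 16)(10 13 14)| = 24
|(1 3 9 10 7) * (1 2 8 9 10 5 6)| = 9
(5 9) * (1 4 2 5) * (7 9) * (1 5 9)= [0, 4, 9, 3, 2, 7, 6, 1, 8, 5]= (1 4 2 9 5 7)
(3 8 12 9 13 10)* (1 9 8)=(1 9 13 10 3)(8 12)=[0, 9, 2, 1, 4, 5, 6, 7, 12, 13, 3, 11, 8, 10]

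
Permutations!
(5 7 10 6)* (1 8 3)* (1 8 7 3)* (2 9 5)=(1 7 10 6 2 9 5 3 8)=[0, 7, 9, 8, 4, 3, 2, 10, 1, 5, 6]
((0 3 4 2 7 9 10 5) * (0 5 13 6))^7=[13, 1, 3, 6, 0, 5, 10, 4, 8, 2, 7, 11, 12, 9]=(0 13 9 2 3 6 10 7 4)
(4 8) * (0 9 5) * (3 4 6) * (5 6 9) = (0 5)(3 4 8 9 6) = [5, 1, 2, 4, 8, 0, 3, 7, 9, 6]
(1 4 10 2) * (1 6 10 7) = (1 4 7)(2 6 10) = [0, 4, 6, 3, 7, 5, 10, 1, 8, 9, 2]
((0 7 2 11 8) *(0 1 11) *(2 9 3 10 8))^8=[2, 8, 11, 9, 4, 5, 6, 0, 10, 7, 3, 1]=(0 2 11 1 8 10 3 9 7)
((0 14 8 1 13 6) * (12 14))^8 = (0 12 14 8 1 13 6) = [12, 13, 2, 3, 4, 5, 0, 7, 1, 9, 10, 11, 14, 6, 8]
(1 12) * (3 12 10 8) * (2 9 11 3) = (1 10 8 2 9 11 3 12) = [0, 10, 9, 12, 4, 5, 6, 7, 2, 11, 8, 3, 1]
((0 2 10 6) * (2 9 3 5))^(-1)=(0 6 10 2 5 3 9)=[6, 1, 5, 9, 4, 3, 10, 7, 8, 0, 2]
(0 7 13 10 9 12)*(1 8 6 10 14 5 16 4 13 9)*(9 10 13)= [7, 8, 2, 3, 9, 16, 13, 10, 6, 12, 1, 11, 0, 14, 5, 15, 4]= (0 7 10 1 8 6 13 14 5 16 4 9 12)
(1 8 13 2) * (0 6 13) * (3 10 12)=(0 6 13 2 1 8)(3 10 12)=[6, 8, 1, 10, 4, 5, 13, 7, 0, 9, 12, 11, 3, 2]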